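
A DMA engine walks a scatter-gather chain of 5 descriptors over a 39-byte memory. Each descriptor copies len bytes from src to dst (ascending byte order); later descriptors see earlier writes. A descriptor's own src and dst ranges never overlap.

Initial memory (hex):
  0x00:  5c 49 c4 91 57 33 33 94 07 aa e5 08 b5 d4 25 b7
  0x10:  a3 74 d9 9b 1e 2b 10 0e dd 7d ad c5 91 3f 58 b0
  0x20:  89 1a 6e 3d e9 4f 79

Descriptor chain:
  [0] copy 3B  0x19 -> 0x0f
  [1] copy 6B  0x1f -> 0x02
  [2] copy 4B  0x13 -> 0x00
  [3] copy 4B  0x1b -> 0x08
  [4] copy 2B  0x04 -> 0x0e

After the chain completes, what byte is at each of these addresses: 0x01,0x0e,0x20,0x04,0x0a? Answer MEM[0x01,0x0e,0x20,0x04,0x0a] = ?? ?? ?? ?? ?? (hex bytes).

  after D0: wrote 3B at 0x0f = 7dadc5
  after D1: wrote 6B at 0x02 = b0891a6e3de9
  after D2: wrote 4B at 0x00 = 9b1e2b10
  after D3: wrote 4B at 0x08 = c5913f58
  after D4: wrote 2B at 0x0e = 1a6e
query mem[0x01]=0x1e, mem[0x0e]=0x1a, mem[0x20]=0x89, mem[0x04]=0x1a, mem[0x0a]=0x3f

MEM[0x01,0x0e,0x20,0x04,0x0a] = 1e 1a 89 1a 3f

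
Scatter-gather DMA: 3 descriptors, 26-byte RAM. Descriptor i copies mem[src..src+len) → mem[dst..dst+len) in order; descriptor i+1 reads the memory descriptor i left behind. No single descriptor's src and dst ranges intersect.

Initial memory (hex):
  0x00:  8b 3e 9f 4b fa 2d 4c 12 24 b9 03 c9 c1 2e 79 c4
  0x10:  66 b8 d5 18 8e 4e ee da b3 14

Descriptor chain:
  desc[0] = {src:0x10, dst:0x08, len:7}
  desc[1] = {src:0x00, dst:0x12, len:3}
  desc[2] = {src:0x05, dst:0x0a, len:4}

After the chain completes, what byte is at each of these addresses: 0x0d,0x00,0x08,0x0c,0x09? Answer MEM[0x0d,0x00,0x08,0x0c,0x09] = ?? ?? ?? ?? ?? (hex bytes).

#0 dst[0x08+7] := {0x66,0xb8,0xd5,0x18,0x8e,0x4e,0xee}
#1 dst[0x12+3] := {0x8b,0x3e,0x9f}
#2 dst[0x0a+4] := {0x2d,0x4c,0x12,0x66}
query mem[0x0d]=0x66, mem[0x00]=0x8b, mem[0x08]=0x66, mem[0x0c]=0x12, mem[0x09]=0xb8

MEM[0x0d,0x00,0x08,0x0c,0x09] = 66 8b 66 12 b8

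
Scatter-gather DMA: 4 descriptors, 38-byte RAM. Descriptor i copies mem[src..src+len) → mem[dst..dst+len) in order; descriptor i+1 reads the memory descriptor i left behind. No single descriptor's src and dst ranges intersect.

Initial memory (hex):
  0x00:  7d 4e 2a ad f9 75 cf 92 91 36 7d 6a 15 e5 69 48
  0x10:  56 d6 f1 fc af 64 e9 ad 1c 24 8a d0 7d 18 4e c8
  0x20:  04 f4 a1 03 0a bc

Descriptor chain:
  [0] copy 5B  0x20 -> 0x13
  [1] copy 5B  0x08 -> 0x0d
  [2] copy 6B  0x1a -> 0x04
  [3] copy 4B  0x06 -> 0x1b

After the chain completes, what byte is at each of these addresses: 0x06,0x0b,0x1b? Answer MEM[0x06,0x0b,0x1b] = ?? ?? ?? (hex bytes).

MEM[0x06,0x0b,0x1b] = 7d 6a 7d

#0 dst[0x13+5] := {0x04,0xf4,0xa1,0x03,0x0a}
#1 dst[0x0d+5] := {0x91,0x36,0x7d,0x6a,0x15}
#2 dst[0x04+6] := {0x8a,0xd0,0x7d,0x18,0x4e,0xc8}
#3 dst[0x1b+4] := {0x7d,0x18,0x4e,0xc8}
query mem[0x06]=0x7d, mem[0x0b]=0x6a, mem[0x1b]=0x7d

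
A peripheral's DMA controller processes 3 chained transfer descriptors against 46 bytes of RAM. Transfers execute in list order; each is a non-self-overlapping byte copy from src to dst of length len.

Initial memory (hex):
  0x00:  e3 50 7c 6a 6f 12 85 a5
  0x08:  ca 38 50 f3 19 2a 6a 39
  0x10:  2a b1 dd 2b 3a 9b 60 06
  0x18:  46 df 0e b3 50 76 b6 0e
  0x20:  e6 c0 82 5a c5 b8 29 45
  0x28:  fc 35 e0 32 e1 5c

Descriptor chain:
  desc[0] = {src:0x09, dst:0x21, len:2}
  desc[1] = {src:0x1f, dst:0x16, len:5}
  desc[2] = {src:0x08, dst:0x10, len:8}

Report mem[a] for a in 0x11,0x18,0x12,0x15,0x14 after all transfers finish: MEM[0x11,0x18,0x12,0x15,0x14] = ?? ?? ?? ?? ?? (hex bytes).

MEM[0x11,0x18,0x12,0x15,0x14] = 38 38 50 2a 19

[0] 0x09->0x21 len=2 : 38 50
[1] 0x1f->0x16 len=5 : 0e e6 38 50 5a
[2] 0x08->0x10 len=8 : ca 38 50 f3 19 2a 6a 39
query mem[0x11]=0x38, mem[0x18]=0x38, mem[0x12]=0x50, mem[0x15]=0x2a, mem[0x14]=0x19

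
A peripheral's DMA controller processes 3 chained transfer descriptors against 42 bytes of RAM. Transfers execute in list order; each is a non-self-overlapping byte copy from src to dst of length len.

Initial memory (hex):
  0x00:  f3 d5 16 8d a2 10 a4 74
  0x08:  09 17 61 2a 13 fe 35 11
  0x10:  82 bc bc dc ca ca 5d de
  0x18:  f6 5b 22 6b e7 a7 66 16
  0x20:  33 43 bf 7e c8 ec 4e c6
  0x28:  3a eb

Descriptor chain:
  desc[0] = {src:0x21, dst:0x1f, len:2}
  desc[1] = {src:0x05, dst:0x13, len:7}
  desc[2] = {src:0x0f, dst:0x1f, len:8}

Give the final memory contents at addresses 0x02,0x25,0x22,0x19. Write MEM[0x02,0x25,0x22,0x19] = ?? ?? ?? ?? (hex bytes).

MEM[0x02,0x25,0x22,0x19] = 16 74 bc 2a

  after D0: wrote 2B at 0x1f = 43bf
  after D1: wrote 7B at 0x13 = 10a4740917612a
  after D2: wrote 8B at 0x1f = 1182bcbc10a47409
query mem[0x02]=0x16, mem[0x25]=0x74, mem[0x22]=0xbc, mem[0x19]=0x2a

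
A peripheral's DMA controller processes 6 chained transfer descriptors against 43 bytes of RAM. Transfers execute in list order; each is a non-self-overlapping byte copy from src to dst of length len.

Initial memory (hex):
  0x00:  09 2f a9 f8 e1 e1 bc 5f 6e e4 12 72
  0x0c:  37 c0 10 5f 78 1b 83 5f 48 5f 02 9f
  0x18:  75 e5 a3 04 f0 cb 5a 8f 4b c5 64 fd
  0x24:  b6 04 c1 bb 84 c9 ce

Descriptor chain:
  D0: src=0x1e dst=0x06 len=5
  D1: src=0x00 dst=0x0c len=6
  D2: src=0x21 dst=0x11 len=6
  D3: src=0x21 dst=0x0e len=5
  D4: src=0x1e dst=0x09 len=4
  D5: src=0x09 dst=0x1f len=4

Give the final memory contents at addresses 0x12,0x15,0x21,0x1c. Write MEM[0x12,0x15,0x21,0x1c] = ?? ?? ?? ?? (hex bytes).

  after D0: wrote 5B at 0x06 = 5a8f4bc564
  after D1: wrote 6B at 0x0c = 092fa9f8e1e1
  after D2: wrote 6B at 0x11 = c564fdb604c1
  after D3: wrote 5B at 0x0e = c564fdb604
  after D4: wrote 4B at 0x09 = 5a8f4bc5
  after D5: wrote 4B at 0x1f = 5a8f4bc5
query mem[0x12]=0x04, mem[0x15]=0x04, mem[0x21]=0x4b, mem[0x1c]=0xf0

MEM[0x12,0x15,0x21,0x1c] = 04 04 4b f0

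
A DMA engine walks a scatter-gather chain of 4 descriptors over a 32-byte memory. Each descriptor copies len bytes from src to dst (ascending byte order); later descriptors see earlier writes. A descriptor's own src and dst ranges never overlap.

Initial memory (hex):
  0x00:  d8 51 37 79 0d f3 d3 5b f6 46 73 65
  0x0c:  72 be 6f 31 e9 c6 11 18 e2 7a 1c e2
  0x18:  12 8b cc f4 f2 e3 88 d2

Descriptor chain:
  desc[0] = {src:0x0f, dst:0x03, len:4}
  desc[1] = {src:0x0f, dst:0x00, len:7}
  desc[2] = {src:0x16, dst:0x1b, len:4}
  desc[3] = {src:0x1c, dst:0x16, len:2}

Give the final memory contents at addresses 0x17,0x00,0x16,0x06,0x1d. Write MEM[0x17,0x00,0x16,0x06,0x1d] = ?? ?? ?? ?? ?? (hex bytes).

[0] 0x0f->0x03 len=4 : 31 e9 c6 11
[1] 0x0f->0x00 len=7 : 31 e9 c6 11 18 e2 7a
[2] 0x16->0x1b len=4 : 1c e2 12 8b
[3] 0x1c->0x16 len=2 : e2 12
query mem[0x17]=0x12, mem[0x00]=0x31, mem[0x16]=0xe2, mem[0x06]=0x7a, mem[0x1d]=0x12

MEM[0x17,0x00,0x16,0x06,0x1d] = 12 31 e2 7a 12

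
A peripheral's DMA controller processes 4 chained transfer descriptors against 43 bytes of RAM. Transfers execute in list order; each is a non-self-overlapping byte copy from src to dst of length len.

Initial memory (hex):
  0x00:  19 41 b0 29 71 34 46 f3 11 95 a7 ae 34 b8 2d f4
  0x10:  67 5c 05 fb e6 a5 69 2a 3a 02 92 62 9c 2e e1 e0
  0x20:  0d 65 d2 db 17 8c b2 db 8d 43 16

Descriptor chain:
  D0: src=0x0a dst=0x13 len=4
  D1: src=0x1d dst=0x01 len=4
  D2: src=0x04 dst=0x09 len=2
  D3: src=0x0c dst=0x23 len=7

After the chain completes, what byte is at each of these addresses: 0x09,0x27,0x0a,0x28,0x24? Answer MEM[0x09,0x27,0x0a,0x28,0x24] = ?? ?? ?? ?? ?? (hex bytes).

  after D0: wrote 4B at 0x13 = a7ae34b8
  after D1: wrote 4B at 0x01 = 2ee1e00d
  after D2: wrote 2B at 0x09 = 0d34
  after D3: wrote 7B at 0x23 = 34b82df4675c05
query mem[0x09]=0x0d, mem[0x27]=0x67, mem[0x0a]=0x34, mem[0x28]=0x5c, mem[0x24]=0xb8

MEM[0x09,0x27,0x0a,0x28,0x24] = 0d 67 34 5c b8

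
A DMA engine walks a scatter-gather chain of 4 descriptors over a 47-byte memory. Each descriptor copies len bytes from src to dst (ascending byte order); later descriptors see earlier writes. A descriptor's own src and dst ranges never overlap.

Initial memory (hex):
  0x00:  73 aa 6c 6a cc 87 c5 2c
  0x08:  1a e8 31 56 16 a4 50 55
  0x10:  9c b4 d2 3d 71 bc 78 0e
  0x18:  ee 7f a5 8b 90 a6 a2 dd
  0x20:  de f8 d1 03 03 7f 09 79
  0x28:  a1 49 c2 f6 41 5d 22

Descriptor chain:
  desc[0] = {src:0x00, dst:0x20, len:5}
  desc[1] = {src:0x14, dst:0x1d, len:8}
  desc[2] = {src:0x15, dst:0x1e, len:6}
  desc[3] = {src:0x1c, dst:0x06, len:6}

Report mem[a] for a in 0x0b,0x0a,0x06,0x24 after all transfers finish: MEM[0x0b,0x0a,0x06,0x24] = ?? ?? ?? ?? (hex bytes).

MEM[0x0b,0x0a,0x06,0x24] = ee 0e 90 8b

[0] 0x00->0x20 len=5 : 73 aa 6c 6a cc
[1] 0x14->0x1d len=8 : 71 bc 78 0e ee 7f a5 8b
[2] 0x15->0x1e len=6 : bc 78 0e ee 7f a5
[3] 0x1c->0x06 len=6 : 90 71 bc 78 0e ee
query mem[0x0b]=0xee, mem[0x0a]=0x0e, mem[0x06]=0x90, mem[0x24]=0x8b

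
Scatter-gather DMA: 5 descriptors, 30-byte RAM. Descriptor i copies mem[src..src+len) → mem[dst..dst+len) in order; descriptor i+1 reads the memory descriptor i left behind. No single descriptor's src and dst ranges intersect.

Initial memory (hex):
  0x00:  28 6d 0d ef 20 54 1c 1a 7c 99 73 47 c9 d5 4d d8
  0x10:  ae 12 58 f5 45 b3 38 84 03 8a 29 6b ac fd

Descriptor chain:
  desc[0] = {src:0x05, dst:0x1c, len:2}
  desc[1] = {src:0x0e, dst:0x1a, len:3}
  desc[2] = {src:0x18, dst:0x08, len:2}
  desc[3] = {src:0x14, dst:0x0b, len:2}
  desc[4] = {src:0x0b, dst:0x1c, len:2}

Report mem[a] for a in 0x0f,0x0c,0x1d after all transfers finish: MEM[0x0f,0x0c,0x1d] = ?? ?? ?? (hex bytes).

  after D0: wrote 2B at 0x1c = 541c
  after D1: wrote 3B at 0x1a = 4dd8ae
  after D2: wrote 2B at 0x08 = 038a
  after D3: wrote 2B at 0x0b = 45b3
  after D4: wrote 2B at 0x1c = 45b3
query mem[0x0f]=0xd8, mem[0x0c]=0xb3, mem[0x1d]=0xb3

MEM[0x0f,0x0c,0x1d] = d8 b3 b3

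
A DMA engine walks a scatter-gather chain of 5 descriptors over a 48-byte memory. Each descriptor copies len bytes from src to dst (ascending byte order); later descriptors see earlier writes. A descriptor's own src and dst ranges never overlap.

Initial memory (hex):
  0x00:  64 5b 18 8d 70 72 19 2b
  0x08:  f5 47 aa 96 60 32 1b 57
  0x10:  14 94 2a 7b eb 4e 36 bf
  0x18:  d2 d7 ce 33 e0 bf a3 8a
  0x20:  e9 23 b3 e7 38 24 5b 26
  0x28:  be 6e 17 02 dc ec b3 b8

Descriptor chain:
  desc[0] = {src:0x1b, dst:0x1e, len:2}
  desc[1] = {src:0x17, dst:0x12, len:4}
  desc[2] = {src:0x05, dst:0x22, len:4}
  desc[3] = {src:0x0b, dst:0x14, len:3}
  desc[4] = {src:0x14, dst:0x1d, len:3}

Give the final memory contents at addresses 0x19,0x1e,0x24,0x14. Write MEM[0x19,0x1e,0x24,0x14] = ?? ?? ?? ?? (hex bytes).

[0] 0x1b->0x1e len=2 : 33 e0
[1] 0x17->0x12 len=4 : bf d2 d7 ce
[2] 0x05->0x22 len=4 : 72 19 2b f5
[3] 0x0b->0x14 len=3 : 96 60 32
[4] 0x14->0x1d len=3 : 96 60 32
query mem[0x19]=0xd7, mem[0x1e]=0x60, mem[0x24]=0x2b, mem[0x14]=0x96

MEM[0x19,0x1e,0x24,0x14] = d7 60 2b 96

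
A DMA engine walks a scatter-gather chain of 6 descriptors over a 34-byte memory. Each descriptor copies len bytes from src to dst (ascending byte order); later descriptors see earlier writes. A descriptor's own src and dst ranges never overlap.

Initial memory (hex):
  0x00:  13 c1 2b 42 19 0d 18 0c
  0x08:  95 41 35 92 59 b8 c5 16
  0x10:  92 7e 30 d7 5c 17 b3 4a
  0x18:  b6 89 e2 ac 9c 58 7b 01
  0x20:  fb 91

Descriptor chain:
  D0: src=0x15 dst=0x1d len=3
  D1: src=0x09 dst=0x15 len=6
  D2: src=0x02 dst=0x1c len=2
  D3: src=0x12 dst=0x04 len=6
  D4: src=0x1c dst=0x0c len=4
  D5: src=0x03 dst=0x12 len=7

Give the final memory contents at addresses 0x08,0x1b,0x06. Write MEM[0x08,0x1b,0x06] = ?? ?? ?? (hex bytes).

[0] 0x15->0x1d len=3 : 17 b3 4a
[1] 0x09->0x15 len=6 : 41 35 92 59 b8 c5
[2] 0x02->0x1c len=2 : 2b 42
[3] 0x12->0x04 len=6 : 30 d7 5c 41 35 92
[4] 0x1c->0x0c len=4 : 2b 42 b3 4a
[5] 0x03->0x12 len=7 : 42 30 d7 5c 41 35 92
query mem[0x08]=0x35, mem[0x1b]=0xac, mem[0x06]=0x5c

MEM[0x08,0x1b,0x06] = 35 ac 5c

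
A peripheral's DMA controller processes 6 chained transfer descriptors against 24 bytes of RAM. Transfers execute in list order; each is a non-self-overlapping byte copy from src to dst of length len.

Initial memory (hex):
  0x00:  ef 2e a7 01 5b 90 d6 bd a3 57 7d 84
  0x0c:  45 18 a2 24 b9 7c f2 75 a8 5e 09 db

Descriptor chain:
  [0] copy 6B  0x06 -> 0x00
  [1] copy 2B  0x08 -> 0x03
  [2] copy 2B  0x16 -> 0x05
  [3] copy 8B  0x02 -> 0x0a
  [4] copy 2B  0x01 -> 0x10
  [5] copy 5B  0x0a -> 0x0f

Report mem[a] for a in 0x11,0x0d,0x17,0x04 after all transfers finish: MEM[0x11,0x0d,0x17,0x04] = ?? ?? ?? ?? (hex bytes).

[0] 0x06->0x00 len=6 : d6 bd a3 57 7d 84
[1] 0x08->0x03 len=2 : a3 57
[2] 0x16->0x05 len=2 : 09 db
[3] 0x02->0x0a len=8 : a3 a3 57 09 db bd a3 57
[4] 0x01->0x10 len=2 : bd a3
[5] 0x0a->0x0f len=5 : a3 a3 57 09 db
query mem[0x11]=0x57, mem[0x0d]=0x09, mem[0x17]=0xdb, mem[0x04]=0x57

MEM[0x11,0x0d,0x17,0x04] = 57 09 db 57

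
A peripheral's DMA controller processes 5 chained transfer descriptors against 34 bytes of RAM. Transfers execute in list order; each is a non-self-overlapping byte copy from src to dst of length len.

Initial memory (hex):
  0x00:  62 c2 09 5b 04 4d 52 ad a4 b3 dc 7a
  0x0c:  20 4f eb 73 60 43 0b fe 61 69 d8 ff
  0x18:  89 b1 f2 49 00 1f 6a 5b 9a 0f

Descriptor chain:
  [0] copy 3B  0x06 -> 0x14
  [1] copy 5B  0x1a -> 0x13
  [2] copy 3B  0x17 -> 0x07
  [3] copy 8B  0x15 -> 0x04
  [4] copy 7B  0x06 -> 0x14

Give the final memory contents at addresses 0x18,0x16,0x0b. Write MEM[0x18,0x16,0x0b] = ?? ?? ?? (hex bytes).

[0] 0x06->0x14 len=3 : 52 ad a4
[1] 0x1a->0x13 len=5 : f2 49 00 1f 6a
[2] 0x17->0x07 len=3 : 6a 89 b1
[3] 0x15->0x04 len=8 : 00 1f 6a 89 b1 f2 49 00
[4] 0x06->0x14 len=7 : 6a 89 b1 f2 49 00 20
query mem[0x18]=0x49, mem[0x16]=0xb1, mem[0x0b]=0x00

MEM[0x18,0x16,0x0b] = 49 b1 00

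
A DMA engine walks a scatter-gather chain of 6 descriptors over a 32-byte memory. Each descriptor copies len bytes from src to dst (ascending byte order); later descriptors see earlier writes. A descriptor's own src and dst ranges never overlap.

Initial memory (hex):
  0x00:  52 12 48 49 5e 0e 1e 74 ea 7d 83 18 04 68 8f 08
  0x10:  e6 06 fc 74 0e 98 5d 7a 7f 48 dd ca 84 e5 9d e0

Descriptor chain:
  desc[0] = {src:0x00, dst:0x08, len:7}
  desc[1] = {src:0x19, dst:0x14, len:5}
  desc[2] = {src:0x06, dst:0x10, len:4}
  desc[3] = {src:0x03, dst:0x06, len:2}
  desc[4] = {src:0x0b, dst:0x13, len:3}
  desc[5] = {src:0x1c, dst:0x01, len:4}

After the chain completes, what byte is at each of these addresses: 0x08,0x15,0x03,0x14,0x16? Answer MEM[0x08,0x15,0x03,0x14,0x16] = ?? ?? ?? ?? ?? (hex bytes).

MEM[0x08,0x15,0x03,0x14,0x16] = 52 0e 9d 5e ca

  after D0: wrote 7B at 0x08 = 521248495e0e1e
  after D1: wrote 5B at 0x14 = 48ddca84e5
  after D2: wrote 4B at 0x10 = 1e745212
  after D3: wrote 2B at 0x06 = 495e
  after D4: wrote 3B at 0x13 = 495e0e
  after D5: wrote 4B at 0x01 = 84e59de0
query mem[0x08]=0x52, mem[0x15]=0x0e, mem[0x03]=0x9d, mem[0x14]=0x5e, mem[0x16]=0xca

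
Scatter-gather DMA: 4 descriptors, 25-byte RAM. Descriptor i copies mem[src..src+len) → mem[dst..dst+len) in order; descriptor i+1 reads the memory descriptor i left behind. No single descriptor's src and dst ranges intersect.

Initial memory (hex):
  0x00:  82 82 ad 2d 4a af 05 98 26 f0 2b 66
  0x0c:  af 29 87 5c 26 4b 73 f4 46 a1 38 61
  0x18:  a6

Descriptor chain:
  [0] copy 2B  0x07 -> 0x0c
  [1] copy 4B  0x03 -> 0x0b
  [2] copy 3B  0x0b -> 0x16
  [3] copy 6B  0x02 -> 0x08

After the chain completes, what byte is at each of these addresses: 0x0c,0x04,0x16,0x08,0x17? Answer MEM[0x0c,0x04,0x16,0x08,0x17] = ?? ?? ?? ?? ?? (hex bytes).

MEM[0x0c,0x04,0x16,0x08,0x17] = 05 4a 2d ad 4a

  after D0: wrote 2B at 0x0c = 9826
  after D1: wrote 4B at 0x0b = 2d4aaf05
  after D2: wrote 3B at 0x16 = 2d4aaf
  after D3: wrote 6B at 0x08 = ad2d4aaf0598
query mem[0x0c]=0x05, mem[0x04]=0x4a, mem[0x16]=0x2d, mem[0x08]=0xad, mem[0x17]=0x4a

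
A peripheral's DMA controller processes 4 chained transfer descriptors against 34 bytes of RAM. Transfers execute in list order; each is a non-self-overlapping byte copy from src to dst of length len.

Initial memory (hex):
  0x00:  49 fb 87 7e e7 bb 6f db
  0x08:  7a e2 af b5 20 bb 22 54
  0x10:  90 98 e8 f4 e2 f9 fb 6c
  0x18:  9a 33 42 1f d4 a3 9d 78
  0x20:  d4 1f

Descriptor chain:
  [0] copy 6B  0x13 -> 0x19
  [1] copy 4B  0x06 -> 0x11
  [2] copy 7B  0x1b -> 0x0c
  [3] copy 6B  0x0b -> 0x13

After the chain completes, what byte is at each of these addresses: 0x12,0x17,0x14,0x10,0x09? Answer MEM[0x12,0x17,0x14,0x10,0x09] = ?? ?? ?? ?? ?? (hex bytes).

MEM[0x12,0x17,0x14,0x10,0x09] = 1f 9a f9 78 e2

  after D0: wrote 6B at 0x19 = f4e2f9fb6c9a
  after D1: wrote 4B at 0x11 = 6fdb7ae2
  after D2: wrote 7B at 0x0c = f9fb6c9a78d41f
  after D3: wrote 6B at 0x13 = b5f9fb6c9a78
query mem[0x12]=0x1f, mem[0x17]=0x9a, mem[0x14]=0xf9, mem[0x10]=0x78, mem[0x09]=0xe2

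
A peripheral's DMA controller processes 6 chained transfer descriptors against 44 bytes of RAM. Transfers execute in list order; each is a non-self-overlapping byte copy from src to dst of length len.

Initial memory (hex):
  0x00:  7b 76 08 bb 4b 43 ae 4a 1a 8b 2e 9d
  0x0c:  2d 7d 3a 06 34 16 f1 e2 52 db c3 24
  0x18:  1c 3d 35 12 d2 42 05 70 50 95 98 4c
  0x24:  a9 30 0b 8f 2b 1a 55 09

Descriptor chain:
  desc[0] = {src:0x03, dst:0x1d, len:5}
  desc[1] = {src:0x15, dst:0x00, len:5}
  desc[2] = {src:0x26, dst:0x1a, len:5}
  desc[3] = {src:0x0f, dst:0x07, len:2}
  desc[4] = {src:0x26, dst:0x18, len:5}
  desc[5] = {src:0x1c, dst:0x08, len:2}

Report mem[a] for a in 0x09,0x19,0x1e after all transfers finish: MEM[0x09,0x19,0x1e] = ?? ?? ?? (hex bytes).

MEM[0x09,0x19,0x1e] = 1a 8f 55

[0] 0x03->0x1d len=5 : bb 4b 43 ae 4a
[1] 0x15->0x00 len=5 : db c3 24 1c 3d
[2] 0x26->0x1a len=5 : 0b 8f 2b 1a 55
[3] 0x0f->0x07 len=2 : 06 34
[4] 0x26->0x18 len=5 : 0b 8f 2b 1a 55
[5] 0x1c->0x08 len=2 : 55 1a
query mem[0x09]=0x1a, mem[0x19]=0x8f, mem[0x1e]=0x55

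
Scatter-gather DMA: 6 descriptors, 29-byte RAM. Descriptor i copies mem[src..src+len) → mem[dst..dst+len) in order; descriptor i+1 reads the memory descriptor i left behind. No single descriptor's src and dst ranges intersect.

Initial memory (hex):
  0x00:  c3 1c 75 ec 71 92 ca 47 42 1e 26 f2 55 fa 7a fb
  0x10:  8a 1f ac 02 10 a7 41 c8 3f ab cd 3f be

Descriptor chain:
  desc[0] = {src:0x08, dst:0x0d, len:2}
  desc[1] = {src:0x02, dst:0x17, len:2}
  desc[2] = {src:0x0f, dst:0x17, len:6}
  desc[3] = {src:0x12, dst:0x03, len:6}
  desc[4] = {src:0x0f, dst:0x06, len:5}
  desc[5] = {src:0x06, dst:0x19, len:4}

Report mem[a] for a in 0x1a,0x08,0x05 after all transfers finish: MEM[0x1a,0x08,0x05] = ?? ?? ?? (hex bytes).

MEM[0x1a,0x08,0x05] = 8a 1f 10

  after D0: wrote 2B at 0x0d = 421e
  after D1: wrote 2B at 0x17 = 75ec
  after D2: wrote 6B at 0x17 = fb8a1fac0210
  after D3: wrote 6B at 0x03 = ac0210a741fb
  after D4: wrote 5B at 0x06 = fb8a1fac02
  after D5: wrote 4B at 0x19 = fb8a1fac
query mem[0x1a]=0x8a, mem[0x08]=0x1f, mem[0x05]=0x10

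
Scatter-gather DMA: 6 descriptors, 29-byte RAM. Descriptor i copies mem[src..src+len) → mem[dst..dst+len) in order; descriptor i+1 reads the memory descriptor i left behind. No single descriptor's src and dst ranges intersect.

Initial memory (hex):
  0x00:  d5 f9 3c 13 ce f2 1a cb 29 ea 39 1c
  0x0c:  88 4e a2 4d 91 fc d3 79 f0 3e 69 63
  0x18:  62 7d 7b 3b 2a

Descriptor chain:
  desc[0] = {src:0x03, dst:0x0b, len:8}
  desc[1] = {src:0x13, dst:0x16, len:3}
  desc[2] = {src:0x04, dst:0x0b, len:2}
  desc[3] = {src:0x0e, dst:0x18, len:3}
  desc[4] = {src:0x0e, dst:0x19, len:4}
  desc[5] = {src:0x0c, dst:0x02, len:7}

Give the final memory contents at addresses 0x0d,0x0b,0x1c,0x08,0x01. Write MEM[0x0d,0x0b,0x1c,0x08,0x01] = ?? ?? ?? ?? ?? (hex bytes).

#0 dst[0x0b+8] := {0x13,0xce,0xf2,0x1a,0xcb,0x29,0xea,0x39}
#1 dst[0x16+3] := {0x79,0xf0,0x3e}
#2 dst[0x0b+2] := {0xce,0xf2}
#3 dst[0x18+3] := {0x1a,0xcb,0x29}
#4 dst[0x19+4] := {0x1a,0xcb,0x29,0xea}
#5 dst[0x02+7] := {0xf2,0xf2,0x1a,0xcb,0x29,0xea,0x39}
query mem[0x0d]=0xf2, mem[0x0b]=0xce, mem[0x1c]=0xea, mem[0x08]=0x39, mem[0x01]=0xf9

MEM[0x0d,0x0b,0x1c,0x08,0x01] = f2 ce ea 39 f9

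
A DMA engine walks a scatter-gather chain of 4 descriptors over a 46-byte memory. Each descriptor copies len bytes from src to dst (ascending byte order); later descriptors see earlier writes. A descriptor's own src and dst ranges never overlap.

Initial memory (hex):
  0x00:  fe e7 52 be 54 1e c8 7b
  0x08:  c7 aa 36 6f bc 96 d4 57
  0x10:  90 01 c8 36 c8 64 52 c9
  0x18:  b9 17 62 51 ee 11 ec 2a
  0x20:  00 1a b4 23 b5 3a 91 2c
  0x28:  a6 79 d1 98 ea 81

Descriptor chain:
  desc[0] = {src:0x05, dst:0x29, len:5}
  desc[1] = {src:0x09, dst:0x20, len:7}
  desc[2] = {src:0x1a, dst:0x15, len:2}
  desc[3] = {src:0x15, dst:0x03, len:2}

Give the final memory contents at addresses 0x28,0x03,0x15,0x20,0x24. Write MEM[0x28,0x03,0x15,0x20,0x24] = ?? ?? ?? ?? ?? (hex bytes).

[0] 0x05->0x29 len=5 : 1e c8 7b c7 aa
[1] 0x09->0x20 len=7 : aa 36 6f bc 96 d4 57
[2] 0x1a->0x15 len=2 : 62 51
[3] 0x15->0x03 len=2 : 62 51
query mem[0x28]=0xa6, mem[0x03]=0x62, mem[0x15]=0x62, mem[0x20]=0xaa, mem[0x24]=0x96

MEM[0x28,0x03,0x15,0x20,0x24] = a6 62 62 aa 96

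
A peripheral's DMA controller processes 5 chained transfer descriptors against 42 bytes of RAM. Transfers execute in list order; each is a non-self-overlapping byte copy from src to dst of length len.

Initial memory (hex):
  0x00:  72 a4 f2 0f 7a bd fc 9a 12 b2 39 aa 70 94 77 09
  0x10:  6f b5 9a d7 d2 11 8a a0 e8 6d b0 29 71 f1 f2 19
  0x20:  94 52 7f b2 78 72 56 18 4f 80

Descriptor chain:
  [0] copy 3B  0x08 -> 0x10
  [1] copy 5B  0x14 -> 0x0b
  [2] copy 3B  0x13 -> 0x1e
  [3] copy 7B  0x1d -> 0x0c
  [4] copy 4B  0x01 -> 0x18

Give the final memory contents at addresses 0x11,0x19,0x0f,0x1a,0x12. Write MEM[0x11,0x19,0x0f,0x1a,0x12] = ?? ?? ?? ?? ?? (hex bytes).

MEM[0x11,0x19,0x0f,0x1a,0x12] = 7f f2 11 0f b2

#0 dst[0x10+3] := {0x12,0xb2,0x39}
#1 dst[0x0b+5] := {0xd2,0x11,0x8a,0xa0,0xe8}
#2 dst[0x1e+3] := {0xd7,0xd2,0x11}
#3 dst[0x0c+7] := {0xf1,0xd7,0xd2,0x11,0x52,0x7f,0xb2}
#4 dst[0x18+4] := {0xa4,0xf2,0x0f,0x7a}
query mem[0x11]=0x7f, mem[0x19]=0xf2, mem[0x0f]=0x11, mem[0x1a]=0x0f, mem[0x12]=0xb2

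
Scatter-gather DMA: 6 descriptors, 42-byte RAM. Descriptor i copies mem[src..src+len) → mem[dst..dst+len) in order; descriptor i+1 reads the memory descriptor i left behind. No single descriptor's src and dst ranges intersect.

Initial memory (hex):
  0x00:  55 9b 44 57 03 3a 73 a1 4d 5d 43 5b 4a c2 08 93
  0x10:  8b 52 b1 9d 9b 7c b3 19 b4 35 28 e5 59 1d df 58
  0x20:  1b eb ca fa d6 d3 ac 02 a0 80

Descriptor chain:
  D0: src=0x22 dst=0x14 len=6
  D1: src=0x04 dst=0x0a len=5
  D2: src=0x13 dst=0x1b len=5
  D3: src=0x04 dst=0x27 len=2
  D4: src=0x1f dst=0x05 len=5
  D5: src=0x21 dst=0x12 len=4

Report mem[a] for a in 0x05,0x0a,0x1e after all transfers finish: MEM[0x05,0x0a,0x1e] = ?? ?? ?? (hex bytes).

MEM[0x05,0x0a,0x1e] = d3 03 d6

#0 dst[0x14+6] := {0xca,0xfa,0xd6,0xd3,0xac,0x02}
#1 dst[0x0a+5] := {0x03,0x3a,0x73,0xa1,0x4d}
#2 dst[0x1b+5] := {0x9d,0xca,0xfa,0xd6,0xd3}
#3 dst[0x27+2] := {0x03,0x3a}
#4 dst[0x05+5] := {0xd3,0x1b,0xeb,0xca,0xfa}
#5 dst[0x12+4] := {0xeb,0xca,0xfa,0xd6}
query mem[0x05]=0xd3, mem[0x0a]=0x03, mem[0x1e]=0xd6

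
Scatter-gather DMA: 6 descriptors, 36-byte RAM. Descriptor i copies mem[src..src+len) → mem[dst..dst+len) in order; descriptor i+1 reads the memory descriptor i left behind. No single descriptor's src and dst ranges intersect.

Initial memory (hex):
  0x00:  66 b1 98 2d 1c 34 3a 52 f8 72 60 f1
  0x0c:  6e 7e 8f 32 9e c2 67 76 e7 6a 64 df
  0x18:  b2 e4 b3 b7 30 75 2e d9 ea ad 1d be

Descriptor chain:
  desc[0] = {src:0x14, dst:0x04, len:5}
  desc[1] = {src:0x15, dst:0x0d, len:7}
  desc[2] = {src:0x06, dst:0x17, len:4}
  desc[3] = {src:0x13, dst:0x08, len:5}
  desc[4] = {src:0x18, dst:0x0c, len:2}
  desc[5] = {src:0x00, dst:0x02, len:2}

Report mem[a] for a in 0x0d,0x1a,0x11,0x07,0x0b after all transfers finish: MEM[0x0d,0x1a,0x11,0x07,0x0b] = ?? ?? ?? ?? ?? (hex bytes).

MEM[0x0d,0x1a,0x11,0x07,0x0b] = b2 72 e4 df 64

D0: mem[0x04..0x08] <- [e7 6a 64 df b2]
D1: mem[0x0d..0x13] <- [6a 64 df b2 e4 b3 b7]
D2: mem[0x17..0x1a] <- [64 df b2 72]
D3: mem[0x08..0x0c] <- [b7 e7 6a 64 64]
D4: mem[0x0c..0x0d] <- [df b2]
D5: mem[0x02..0x03] <- [66 b1]
query mem[0x0d]=0xb2, mem[0x1a]=0x72, mem[0x11]=0xe4, mem[0x07]=0xdf, mem[0x0b]=0x64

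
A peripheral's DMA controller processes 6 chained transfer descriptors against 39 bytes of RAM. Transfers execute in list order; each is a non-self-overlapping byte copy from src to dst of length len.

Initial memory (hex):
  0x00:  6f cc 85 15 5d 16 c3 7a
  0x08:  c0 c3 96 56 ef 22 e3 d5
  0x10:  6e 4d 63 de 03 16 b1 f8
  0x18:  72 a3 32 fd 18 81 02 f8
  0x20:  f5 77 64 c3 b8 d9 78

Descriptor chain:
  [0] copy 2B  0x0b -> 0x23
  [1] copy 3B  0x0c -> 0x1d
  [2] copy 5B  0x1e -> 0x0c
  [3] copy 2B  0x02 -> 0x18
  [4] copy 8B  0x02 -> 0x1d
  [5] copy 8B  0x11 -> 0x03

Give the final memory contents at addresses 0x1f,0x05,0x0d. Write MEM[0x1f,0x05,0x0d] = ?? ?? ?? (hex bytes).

MEM[0x1f,0x05,0x0d] = 5d de e3

[0] 0x0b->0x23 len=2 : 56 ef
[1] 0x0c->0x1d len=3 : ef 22 e3
[2] 0x1e->0x0c len=5 : 22 e3 f5 77 64
[3] 0x02->0x18 len=2 : 85 15
[4] 0x02->0x1d len=8 : 85 15 5d 16 c3 7a c0 c3
[5] 0x11->0x03 len=8 : 4d 63 de 03 16 b1 f8 85
query mem[0x1f]=0x5d, mem[0x05]=0xde, mem[0x0d]=0xe3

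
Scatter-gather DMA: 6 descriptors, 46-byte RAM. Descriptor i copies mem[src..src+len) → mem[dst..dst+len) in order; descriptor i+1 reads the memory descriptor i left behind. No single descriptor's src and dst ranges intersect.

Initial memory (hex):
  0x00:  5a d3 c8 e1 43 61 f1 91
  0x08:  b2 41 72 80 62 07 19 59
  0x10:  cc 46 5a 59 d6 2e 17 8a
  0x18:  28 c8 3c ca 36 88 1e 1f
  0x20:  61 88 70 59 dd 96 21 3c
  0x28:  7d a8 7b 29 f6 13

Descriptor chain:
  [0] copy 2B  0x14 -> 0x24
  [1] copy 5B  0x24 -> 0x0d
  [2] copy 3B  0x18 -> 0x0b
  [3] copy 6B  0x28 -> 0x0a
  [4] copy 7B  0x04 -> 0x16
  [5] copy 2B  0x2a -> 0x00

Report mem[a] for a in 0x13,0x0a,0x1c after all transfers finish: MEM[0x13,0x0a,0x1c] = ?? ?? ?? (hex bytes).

MEM[0x13,0x0a,0x1c] = 59 7d 7d

[0] 0x14->0x24 len=2 : d6 2e
[1] 0x24->0x0d len=5 : d6 2e 21 3c 7d
[2] 0x18->0x0b len=3 : 28 c8 3c
[3] 0x28->0x0a len=6 : 7d a8 7b 29 f6 13
[4] 0x04->0x16 len=7 : 43 61 f1 91 b2 41 7d
[5] 0x2a->0x00 len=2 : 7b 29
query mem[0x13]=0x59, mem[0x0a]=0x7d, mem[0x1c]=0x7d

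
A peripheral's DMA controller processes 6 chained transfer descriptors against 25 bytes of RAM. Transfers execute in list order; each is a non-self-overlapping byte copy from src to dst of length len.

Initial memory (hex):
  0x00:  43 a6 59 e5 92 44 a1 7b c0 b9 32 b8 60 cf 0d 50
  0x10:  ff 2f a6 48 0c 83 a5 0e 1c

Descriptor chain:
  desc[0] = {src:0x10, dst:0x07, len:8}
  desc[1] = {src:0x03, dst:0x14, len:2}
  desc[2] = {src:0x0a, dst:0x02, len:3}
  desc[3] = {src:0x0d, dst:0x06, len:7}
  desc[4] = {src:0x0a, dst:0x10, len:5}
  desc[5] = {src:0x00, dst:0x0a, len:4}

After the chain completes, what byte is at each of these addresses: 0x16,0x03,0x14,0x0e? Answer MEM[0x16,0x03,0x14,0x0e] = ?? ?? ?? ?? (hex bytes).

D0: mem[0x07..0x0e] <- [ff 2f a6 48 0c 83 a5 0e]
D1: mem[0x14..0x15] <- [e5 92]
D2: mem[0x02..0x04] <- [48 0c 83]
D3: mem[0x06..0x0c] <- [a5 0e 50 ff 2f a6 48]
D4: mem[0x10..0x14] <- [2f a6 48 a5 0e]
D5: mem[0x0a..0x0d] <- [43 a6 48 0c]
query mem[0x16]=0xa5, mem[0x03]=0x0c, mem[0x14]=0x0e, mem[0x0e]=0x0e

MEM[0x16,0x03,0x14,0x0e] = a5 0c 0e 0e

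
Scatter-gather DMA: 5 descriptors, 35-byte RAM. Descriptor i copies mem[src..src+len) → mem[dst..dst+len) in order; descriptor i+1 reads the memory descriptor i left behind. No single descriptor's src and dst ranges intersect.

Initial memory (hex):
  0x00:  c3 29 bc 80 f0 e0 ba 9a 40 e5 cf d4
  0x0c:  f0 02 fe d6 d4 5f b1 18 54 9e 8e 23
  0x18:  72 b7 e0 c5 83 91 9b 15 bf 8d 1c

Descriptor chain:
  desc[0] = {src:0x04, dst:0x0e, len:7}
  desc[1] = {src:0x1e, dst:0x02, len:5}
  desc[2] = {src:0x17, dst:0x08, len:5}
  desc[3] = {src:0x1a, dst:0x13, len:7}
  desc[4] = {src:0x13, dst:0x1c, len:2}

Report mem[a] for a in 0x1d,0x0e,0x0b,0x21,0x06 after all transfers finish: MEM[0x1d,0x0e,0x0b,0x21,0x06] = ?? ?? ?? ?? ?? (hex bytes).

MEM[0x1d,0x0e,0x0b,0x21,0x06] = c5 f0 e0 8d 1c

[0] 0x04->0x0e len=7 : f0 e0 ba 9a 40 e5 cf
[1] 0x1e->0x02 len=5 : 9b 15 bf 8d 1c
[2] 0x17->0x08 len=5 : 23 72 b7 e0 c5
[3] 0x1a->0x13 len=7 : e0 c5 83 91 9b 15 bf
[4] 0x13->0x1c len=2 : e0 c5
query mem[0x1d]=0xc5, mem[0x0e]=0xf0, mem[0x0b]=0xe0, mem[0x21]=0x8d, mem[0x06]=0x1c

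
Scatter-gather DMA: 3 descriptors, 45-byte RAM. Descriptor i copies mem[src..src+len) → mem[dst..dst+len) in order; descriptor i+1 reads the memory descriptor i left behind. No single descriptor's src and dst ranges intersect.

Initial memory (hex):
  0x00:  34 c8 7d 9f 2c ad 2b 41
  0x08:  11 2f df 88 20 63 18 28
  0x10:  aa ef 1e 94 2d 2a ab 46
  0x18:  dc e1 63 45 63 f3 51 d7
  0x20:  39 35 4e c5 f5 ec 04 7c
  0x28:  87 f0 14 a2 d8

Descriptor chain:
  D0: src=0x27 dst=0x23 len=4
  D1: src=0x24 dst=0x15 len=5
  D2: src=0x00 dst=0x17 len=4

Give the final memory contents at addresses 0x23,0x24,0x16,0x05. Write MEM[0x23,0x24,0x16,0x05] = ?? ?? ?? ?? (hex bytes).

MEM[0x23,0x24,0x16,0x05] = 7c 87 f0 ad

D0: mem[0x23..0x26] <- [7c 87 f0 14]
D1: mem[0x15..0x19] <- [87 f0 14 7c 87]
D2: mem[0x17..0x1a] <- [34 c8 7d 9f]
query mem[0x23]=0x7c, mem[0x24]=0x87, mem[0x16]=0xf0, mem[0x05]=0xad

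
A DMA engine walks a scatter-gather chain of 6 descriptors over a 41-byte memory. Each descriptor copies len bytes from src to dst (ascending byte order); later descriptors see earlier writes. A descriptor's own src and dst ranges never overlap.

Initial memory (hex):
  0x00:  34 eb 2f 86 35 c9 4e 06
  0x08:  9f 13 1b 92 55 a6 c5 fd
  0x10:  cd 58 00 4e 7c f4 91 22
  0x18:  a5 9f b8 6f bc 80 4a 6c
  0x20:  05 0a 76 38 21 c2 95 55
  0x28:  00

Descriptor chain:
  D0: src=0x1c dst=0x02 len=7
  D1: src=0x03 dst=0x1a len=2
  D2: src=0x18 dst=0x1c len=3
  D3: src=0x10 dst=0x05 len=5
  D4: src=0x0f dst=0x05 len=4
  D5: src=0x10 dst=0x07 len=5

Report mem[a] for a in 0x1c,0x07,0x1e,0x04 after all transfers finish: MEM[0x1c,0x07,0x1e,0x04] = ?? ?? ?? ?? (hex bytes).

[0] 0x1c->0x02 len=7 : bc 80 4a 6c 05 0a 76
[1] 0x03->0x1a len=2 : 80 4a
[2] 0x18->0x1c len=3 : a5 9f 80
[3] 0x10->0x05 len=5 : cd 58 00 4e 7c
[4] 0x0f->0x05 len=4 : fd cd 58 00
[5] 0x10->0x07 len=5 : cd 58 00 4e 7c
query mem[0x1c]=0xa5, mem[0x07]=0xcd, mem[0x1e]=0x80, mem[0x04]=0x4a

MEM[0x1c,0x07,0x1e,0x04] = a5 cd 80 4a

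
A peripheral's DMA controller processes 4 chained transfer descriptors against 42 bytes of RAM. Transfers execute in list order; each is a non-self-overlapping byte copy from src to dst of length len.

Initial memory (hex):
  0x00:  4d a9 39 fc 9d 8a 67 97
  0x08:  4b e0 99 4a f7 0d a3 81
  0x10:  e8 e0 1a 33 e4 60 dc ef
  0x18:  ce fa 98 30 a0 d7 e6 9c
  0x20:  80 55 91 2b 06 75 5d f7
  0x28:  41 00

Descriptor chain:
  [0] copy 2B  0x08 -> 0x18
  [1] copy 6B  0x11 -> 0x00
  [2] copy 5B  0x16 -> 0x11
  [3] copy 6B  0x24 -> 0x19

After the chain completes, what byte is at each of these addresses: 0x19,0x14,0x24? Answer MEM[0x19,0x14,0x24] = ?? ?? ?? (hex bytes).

#0 dst[0x18+2] := {0x4b,0xe0}
#1 dst[0x00+6] := {0xe0,0x1a,0x33,0xe4,0x60,0xdc}
#2 dst[0x11+5] := {0xdc,0xef,0x4b,0xe0,0x98}
#3 dst[0x19+6] := {0x06,0x75,0x5d,0xf7,0x41,0x00}
query mem[0x19]=0x06, mem[0x14]=0xe0, mem[0x24]=0x06

MEM[0x19,0x14,0x24] = 06 e0 06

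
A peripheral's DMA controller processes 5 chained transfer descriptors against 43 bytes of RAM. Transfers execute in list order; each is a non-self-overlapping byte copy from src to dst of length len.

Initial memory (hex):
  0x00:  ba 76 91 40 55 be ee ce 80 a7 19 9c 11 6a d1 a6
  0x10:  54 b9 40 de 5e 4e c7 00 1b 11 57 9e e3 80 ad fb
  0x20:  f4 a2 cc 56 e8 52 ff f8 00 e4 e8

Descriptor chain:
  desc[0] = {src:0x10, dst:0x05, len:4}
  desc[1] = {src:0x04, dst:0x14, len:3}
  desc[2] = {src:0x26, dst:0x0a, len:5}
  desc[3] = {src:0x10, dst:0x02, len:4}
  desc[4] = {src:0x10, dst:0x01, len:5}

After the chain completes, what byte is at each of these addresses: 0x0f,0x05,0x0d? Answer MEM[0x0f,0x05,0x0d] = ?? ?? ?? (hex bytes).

MEM[0x0f,0x05,0x0d] = a6 55 e4

  after D0: wrote 4B at 0x05 = 54b940de
  after D1: wrote 3B at 0x14 = 5554b9
  after D2: wrote 5B at 0x0a = fff800e4e8
  after D3: wrote 4B at 0x02 = 54b940de
  after D4: wrote 5B at 0x01 = 54b940de55
query mem[0x0f]=0xa6, mem[0x05]=0x55, mem[0x0d]=0xe4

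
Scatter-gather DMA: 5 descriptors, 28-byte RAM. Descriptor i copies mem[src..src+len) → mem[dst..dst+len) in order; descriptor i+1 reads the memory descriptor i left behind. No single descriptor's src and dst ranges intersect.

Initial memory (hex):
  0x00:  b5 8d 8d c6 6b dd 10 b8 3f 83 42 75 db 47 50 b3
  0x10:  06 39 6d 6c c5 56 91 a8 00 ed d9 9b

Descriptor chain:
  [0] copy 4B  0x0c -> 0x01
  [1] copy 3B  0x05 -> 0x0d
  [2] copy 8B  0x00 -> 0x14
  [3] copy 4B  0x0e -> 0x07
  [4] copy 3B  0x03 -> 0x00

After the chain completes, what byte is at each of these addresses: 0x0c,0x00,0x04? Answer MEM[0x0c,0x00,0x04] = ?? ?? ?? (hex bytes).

MEM[0x0c,0x00,0x04] = db 50 b3

[0] 0x0c->0x01 len=4 : db 47 50 b3
[1] 0x05->0x0d len=3 : dd 10 b8
[2] 0x00->0x14 len=8 : b5 db 47 50 b3 dd 10 b8
[3] 0x0e->0x07 len=4 : 10 b8 06 39
[4] 0x03->0x00 len=3 : 50 b3 dd
query mem[0x0c]=0xdb, mem[0x00]=0x50, mem[0x04]=0xb3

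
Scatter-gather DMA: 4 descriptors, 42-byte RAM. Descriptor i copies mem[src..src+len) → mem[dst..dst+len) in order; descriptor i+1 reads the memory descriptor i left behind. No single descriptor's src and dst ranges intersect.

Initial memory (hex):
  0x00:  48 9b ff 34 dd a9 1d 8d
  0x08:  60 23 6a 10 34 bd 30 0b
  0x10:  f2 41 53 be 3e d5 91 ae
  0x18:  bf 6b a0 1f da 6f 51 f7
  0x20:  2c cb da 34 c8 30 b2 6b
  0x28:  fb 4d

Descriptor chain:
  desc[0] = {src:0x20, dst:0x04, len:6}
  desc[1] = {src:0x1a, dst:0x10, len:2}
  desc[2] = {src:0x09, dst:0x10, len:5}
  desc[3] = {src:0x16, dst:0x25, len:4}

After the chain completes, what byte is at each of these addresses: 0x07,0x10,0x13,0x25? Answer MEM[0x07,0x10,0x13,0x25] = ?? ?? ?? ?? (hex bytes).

[0] 0x20->0x04 len=6 : 2c cb da 34 c8 30
[1] 0x1a->0x10 len=2 : a0 1f
[2] 0x09->0x10 len=5 : 30 6a 10 34 bd
[3] 0x16->0x25 len=4 : 91 ae bf 6b
query mem[0x07]=0x34, mem[0x10]=0x30, mem[0x13]=0x34, mem[0x25]=0x91

MEM[0x07,0x10,0x13,0x25] = 34 30 34 91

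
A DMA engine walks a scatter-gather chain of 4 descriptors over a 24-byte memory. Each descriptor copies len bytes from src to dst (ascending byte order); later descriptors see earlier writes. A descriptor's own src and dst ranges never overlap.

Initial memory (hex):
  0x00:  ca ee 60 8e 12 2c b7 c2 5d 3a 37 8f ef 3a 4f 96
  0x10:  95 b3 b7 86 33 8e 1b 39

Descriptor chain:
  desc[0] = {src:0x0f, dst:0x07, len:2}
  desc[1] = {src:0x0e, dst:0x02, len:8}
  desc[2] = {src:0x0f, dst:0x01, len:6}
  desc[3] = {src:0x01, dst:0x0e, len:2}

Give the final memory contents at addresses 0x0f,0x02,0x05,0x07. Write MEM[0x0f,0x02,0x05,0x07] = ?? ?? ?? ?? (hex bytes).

MEM[0x0f,0x02,0x05,0x07] = 95 95 86 86

D0: mem[0x07..0x08] <- [96 95]
D1: mem[0x02..0x09] <- [4f 96 95 b3 b7 86 33 8e]
D2: mem[0x01..0x06] <- [96 95 b3 b7 86 33]
D3: mem[0x0e..0x0f] <- [96 95]
query mem[0x0f]=0x95, mem[0x02]=0x95, mem[0x05]=0x86, mem[0x07]=0x86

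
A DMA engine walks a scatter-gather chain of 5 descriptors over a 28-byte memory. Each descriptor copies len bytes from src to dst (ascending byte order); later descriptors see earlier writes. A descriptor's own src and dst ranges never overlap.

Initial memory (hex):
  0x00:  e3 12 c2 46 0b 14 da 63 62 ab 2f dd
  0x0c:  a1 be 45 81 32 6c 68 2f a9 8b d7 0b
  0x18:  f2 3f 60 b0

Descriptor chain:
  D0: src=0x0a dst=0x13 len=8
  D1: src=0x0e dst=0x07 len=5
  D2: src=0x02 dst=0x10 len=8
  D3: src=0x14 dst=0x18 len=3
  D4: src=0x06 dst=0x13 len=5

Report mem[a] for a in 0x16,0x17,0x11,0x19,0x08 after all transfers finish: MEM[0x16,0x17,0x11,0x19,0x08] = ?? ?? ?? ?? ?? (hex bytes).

D0: mem[0x13..0x1a] <- [2f dd a1 be 45 81 32 6c]
D1: mem[0x07..0x0b] <- [45 81 32 6c 68]
D2: mem[0x10..0x17] <- [c2 46 0b 14 da 45 81 32]
D3: mem[0x18..0x1a] <- [da 45 81]
D4: mem[0x13..0x17] <- [da 45 81 32 6c]
query mem[0x16]=0x32, mem[0x17]=0x6c, mem[0x11]=0x46, mem[0x19]=0x45, mem[0x08]=0x81

MEM[0x16,0x17,0x11,0x19,0x08] = 32 6c 46 45 81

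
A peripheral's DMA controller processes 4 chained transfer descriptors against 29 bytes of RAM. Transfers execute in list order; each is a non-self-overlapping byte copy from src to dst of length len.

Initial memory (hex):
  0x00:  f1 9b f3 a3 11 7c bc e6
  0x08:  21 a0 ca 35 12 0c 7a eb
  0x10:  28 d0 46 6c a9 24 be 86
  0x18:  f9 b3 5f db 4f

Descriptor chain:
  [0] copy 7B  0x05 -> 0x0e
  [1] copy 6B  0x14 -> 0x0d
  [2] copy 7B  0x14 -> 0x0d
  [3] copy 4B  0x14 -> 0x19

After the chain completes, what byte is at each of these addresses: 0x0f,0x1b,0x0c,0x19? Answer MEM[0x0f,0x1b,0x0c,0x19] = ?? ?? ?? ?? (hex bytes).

D0: mem[0x0e..0x14] <- [7c bc e6 21 a0 ca 35]
D1: mem[0x0d..0x12] <- [35 24 be 86 f9 b3]
D2: mem[0x0d..0x13] <- [35 24 be 86 f9 b3 5f]
D3: mem[0x19..0x1c] <- [35 24 be 86]
query mem[0x0f]=0xbe, mem[0x1b]=0xbe, mem[0x0c]=0x12, mem[0x19]=0x35

MEM[0x0f,0x1b,0x0c,0x19] = be be 12 35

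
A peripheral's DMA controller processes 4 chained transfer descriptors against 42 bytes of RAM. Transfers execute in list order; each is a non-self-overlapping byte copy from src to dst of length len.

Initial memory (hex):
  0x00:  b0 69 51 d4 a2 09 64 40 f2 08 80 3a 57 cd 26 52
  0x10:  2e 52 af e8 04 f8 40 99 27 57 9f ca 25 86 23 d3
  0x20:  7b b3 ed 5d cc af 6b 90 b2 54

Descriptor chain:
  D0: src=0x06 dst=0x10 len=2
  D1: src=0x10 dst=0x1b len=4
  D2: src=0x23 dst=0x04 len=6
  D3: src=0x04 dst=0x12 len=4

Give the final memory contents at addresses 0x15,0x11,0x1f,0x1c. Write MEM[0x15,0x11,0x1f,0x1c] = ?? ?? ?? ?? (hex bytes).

  after D0: wrote 2B at 0x10 = 6440
  after D1: wrote 4B at 0x1b = 6440afe8
  after D2: wrote 6B at 0x04 = 5dccaf6b90b2
  after D3: wrote 4B at 0x12 = 5dccaf6b
query mem[0x15]=0x6b, mem[0x11]=0x40, mem[0x1f]=0xd3, mem[0x1c]=0x40

MEM[0x15,0x11,0x1f,0x1c] = 6b 40 d3 40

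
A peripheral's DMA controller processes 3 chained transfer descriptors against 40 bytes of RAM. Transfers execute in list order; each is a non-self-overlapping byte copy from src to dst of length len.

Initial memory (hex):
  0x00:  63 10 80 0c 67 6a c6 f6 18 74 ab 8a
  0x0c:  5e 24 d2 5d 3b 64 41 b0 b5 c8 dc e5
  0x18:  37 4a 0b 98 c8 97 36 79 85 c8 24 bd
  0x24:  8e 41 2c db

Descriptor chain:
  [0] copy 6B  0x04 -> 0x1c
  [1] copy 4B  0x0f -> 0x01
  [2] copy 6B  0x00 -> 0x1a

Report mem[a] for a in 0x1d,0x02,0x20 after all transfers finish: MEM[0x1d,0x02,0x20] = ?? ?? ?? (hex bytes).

#0 dst[0x1c+6] := {0x67,0x6a,0xc6,0xf6,0x18,0x74}
#1 dst[0x01+4] := {0x5d,0x3b,0x64,0x41}
#2 dst[0x1a+6] := {0x63,0x5d,0x3b,0x64,0x41,0x6a}
query mem[0x1d]=0x64, mem[0x02]=0x3b, mem[0x20]=0x18

MEM[0x1d,0x02,0x20] = 64 3b 18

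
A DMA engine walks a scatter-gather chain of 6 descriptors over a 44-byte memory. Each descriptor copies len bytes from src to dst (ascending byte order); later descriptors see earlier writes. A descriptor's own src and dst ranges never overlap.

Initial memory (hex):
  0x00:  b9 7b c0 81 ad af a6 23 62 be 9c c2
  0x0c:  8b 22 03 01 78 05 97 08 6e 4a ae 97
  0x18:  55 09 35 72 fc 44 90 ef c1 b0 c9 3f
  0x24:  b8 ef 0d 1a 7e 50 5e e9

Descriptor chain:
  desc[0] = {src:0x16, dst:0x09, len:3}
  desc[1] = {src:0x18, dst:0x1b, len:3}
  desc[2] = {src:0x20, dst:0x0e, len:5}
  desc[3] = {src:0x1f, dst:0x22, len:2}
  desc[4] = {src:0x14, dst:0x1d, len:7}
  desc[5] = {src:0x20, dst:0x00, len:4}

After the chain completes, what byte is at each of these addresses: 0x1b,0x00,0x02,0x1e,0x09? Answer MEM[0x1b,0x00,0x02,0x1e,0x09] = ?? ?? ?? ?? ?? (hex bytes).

MEM[0x1b,0x00,0x02,0x1e,0x09] = 55 97 09 4a ae

#0 dst[0x09+3] := {0xae,0x97,0x55}
#1 dst[0x1b+3] := {0x55,0x09,0x35}
#2 dst[0x0e+5] := {0xc1,0xb0,0xc9,0x3f,0xb8}
#3 dst[0x22+2] := {0xef,0xc1}
#4 dst[0x1d+7] := {0x6e,0x4a,0xae,0x97,0x55,0x09,0x35}
#5 dst[0x00+4] := {0x97,0x55,0x09,0x35}
query mem[0x1b]=0x55, mem[0x00]=0x97, mem[0x02]=0x09, mem[0x1e]=0x4a, mem[0x09]=0xae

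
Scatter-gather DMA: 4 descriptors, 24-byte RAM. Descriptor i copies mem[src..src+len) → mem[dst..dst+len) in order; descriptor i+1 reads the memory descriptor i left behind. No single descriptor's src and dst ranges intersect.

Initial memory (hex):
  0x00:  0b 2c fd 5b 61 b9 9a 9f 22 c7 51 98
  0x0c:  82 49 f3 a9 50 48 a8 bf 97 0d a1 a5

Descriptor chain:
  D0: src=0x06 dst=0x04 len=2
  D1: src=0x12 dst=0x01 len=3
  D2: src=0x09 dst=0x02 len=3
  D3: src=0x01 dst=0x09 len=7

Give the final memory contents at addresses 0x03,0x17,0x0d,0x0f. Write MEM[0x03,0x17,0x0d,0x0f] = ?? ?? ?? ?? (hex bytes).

MEM[0x03,0x17,0x0d,0x0f] = 51 a5 9f 9f

D0: mem[0x04..0x05] <- [9a 9f]
D1: mem[0x01..0x03] <- [a8 bf 97]
D2: mem[0x02..0x04] <- [c7 51 98]
D3: mem[0x09..0x0f] <- [a8 c7 51 98 9f 9a 9f]
query mem[0x03]=0x51, mem[0x17]=0xa5, mem[0x0d]=0x9f, mem[0x0f]=0x9f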